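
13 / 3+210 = 643 / 3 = 214.33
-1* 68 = -68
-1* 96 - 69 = -165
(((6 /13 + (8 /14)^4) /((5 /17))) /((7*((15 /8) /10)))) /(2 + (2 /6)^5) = 0.73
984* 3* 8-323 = 23293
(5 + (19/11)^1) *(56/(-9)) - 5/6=-8453/198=-42.69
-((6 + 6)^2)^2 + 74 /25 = -518326 /25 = -20733.04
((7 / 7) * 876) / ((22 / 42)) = 18396 / 11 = 1672.36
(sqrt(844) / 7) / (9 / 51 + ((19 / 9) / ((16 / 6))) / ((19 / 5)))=816 * sqrt(211) / 1099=10.79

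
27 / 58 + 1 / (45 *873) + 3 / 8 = 7660807 / 9114120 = 0.84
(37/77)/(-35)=-37/2695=-0.01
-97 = -97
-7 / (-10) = 7 / 10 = 0.70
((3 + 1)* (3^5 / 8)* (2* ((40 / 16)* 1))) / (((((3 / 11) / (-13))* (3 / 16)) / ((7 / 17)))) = -1081080 / 17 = -63592.94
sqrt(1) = 1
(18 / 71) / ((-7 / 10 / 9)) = -1620 / 497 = -3.26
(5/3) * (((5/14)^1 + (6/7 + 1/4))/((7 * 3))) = 205/1764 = 0.12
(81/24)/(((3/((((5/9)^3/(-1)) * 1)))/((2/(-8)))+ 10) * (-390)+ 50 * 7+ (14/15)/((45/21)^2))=-91125/832776032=-0.00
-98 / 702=-49 / 351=-0.14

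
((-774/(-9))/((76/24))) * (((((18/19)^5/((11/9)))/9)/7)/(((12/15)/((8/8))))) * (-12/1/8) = -1828157040/3622532837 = -0.50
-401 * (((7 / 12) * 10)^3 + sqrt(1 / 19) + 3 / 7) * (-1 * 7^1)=2807 * sqrt(19) / 19 + 120609973 / 216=559023.47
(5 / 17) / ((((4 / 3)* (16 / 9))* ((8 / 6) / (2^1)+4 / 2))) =405 / 8704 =0.05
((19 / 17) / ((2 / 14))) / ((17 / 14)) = 1862 / 289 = 6.44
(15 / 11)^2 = 1.86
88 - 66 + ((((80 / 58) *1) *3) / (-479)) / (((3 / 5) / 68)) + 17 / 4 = 1404155 / 55564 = 25.27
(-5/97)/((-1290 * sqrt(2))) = sqrt(2)/50052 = 0.00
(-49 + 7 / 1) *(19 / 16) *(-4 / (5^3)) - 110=-27101 / 250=-108.40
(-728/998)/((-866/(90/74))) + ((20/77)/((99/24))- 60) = -1217538340910/20313971139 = -59.94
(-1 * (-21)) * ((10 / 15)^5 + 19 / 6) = 11221 / 162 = 69.27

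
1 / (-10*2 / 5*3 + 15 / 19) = -19 / 213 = -0.09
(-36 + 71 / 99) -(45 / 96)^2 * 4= -916483 / 25344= -36.16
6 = 6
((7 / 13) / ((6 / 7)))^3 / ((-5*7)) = -16807 / 2372760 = -0.01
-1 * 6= -6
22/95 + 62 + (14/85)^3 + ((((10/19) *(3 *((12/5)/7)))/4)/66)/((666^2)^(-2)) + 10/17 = 362472460767849022/898464875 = 403435316.01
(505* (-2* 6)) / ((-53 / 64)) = 387840 / 53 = 7317.74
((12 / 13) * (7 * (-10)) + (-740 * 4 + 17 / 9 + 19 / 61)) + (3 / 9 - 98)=-3120.08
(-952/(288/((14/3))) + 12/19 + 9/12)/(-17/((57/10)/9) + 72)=-28819/92664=-0.31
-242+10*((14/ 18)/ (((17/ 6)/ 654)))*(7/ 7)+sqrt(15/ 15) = 26423/ 17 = 1554.29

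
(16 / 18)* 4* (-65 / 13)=-17.78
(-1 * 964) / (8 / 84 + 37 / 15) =-101220 / 269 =-376.28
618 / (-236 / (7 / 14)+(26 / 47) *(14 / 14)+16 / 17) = -246891 / 187967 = -1.31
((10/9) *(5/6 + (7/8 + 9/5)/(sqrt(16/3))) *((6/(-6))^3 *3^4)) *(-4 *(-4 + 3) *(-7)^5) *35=176473500 + 566479935 *sqrt(3)/4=421766507.22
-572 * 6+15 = -3417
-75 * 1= -75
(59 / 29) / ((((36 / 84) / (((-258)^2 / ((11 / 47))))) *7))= 61527324 / 319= 192875.62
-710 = -710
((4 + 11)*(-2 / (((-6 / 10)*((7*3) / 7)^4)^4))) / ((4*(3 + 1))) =-3125 / 9298091736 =-0.00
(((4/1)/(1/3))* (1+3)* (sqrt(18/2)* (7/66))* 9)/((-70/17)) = -1836/55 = -33.38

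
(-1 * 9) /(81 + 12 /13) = -39 /355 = -0.11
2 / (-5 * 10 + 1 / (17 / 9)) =-34 / 841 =-0.04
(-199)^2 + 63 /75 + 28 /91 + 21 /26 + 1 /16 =205935693 /5200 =39603.02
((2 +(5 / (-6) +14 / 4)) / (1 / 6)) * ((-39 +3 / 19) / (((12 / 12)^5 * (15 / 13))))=-89544 / 95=-942.57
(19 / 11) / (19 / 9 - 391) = -171 / 38500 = -0.00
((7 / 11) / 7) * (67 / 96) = 67 / 1056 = 0.06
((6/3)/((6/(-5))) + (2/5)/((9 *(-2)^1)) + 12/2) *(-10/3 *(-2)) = 776/27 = 28.74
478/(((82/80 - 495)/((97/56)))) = -231830/138313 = -1.68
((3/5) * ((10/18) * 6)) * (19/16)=2.38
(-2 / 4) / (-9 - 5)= 1 / 28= 0.04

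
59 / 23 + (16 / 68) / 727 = 729273 / 284257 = 2.57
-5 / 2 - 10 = -25 / 2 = -12.50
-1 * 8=-8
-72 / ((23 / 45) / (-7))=22680 / 23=986.09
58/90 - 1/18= 53/90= 0.59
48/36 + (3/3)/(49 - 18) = 127/93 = 1.37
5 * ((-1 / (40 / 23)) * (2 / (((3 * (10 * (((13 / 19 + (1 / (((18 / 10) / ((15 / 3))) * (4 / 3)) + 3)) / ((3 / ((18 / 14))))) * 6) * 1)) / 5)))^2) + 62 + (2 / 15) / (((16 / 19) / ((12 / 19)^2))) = 330326813347 / 5322554550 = 62.06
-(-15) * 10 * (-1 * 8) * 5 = -6000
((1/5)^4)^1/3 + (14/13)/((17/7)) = 183971/414375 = 0.44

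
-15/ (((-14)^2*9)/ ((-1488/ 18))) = 310/ 441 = 0.70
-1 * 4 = -4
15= 15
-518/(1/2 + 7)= -1036/15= -69.07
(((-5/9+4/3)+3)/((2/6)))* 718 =24412/3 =8137.33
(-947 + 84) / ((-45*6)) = 863 / 270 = 3.20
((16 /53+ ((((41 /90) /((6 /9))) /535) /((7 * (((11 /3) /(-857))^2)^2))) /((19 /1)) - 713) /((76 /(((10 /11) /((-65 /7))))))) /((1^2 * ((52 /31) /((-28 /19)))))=6696839962205365707 /211738862779358200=31.63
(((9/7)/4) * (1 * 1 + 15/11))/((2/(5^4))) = 237.42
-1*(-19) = 19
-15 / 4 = -3.75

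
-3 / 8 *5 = -15 / 8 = -1.88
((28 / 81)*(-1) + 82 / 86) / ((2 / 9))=2117 / 774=2.74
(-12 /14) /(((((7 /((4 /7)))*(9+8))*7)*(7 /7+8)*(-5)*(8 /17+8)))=1 /648270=0.00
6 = 6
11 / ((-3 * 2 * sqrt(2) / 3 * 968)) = -sqrt(2) / 352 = -0.00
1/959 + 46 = 44115/959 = 46.00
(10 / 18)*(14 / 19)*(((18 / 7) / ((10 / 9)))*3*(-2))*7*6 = -4536 / 19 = -238.74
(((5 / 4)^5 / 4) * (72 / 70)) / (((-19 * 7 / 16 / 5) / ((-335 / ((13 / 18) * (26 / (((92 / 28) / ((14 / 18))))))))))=17552953125 / 493415104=35.57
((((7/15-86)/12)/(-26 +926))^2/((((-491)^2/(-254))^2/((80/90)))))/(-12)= -26549769481/5147896121217733500000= -0.00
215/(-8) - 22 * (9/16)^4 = -952811/32768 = -29.08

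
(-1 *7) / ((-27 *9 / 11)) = 77 / 243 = 0.32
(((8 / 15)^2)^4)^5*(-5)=-1329227995784915872903807060280344576 / 22114664641880024284546379931271076202392578125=-0.00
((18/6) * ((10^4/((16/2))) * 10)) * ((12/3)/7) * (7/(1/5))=750000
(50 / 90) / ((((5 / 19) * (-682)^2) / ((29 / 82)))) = 551 / 343261512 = 0.00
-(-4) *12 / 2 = 24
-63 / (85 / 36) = -2268 / 85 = -26.68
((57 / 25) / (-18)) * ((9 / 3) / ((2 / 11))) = -2.09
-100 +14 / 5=-486 / 5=-97.20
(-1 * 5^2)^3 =-15625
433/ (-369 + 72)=-433/ 297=-1.46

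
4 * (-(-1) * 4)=16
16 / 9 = 1.78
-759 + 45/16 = -12099/16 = -756.19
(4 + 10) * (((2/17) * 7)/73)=196/1241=0.16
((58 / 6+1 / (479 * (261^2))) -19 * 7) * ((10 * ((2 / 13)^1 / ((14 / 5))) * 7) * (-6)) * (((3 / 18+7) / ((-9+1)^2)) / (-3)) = -4326188729675 / 40722188832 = -106.24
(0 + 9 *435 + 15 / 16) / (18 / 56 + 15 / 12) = 438585 / 176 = 2491.96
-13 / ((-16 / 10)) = 65 / 8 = 8.12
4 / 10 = 2 / 5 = 0.40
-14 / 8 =-7 / 4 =-1.75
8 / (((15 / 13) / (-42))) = -1456 / 5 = -291.20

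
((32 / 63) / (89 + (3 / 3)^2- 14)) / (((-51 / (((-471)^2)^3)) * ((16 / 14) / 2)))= -2503739563152.46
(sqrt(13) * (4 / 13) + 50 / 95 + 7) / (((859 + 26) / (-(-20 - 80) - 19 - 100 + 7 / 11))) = -2626 / 16815 - 808 * sqrt(13) / 126555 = -0.18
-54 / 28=-1.93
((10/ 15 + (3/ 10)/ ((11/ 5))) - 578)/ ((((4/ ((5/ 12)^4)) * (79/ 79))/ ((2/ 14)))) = -23809375/ 38320128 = -0.62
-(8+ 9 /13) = -113 /13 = -8.69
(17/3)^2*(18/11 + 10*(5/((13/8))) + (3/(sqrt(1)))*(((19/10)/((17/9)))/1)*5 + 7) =4504133/2574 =1749.86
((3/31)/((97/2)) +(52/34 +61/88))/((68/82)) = 410297291/152948048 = 2.68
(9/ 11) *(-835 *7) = -52605/ 11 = -4782.27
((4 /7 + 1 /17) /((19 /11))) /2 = 825 /4522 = 0.18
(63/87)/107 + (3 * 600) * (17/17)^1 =5585421/3103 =1800.01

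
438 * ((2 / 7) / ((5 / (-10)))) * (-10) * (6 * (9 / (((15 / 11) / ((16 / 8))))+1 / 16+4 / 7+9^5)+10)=886980043.22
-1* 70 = -70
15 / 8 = 1.88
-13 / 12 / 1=-13 / 12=-1.08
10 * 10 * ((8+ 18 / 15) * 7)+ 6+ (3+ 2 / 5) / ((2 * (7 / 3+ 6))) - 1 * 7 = 1609801 / 250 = 6439.20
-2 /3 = -0.67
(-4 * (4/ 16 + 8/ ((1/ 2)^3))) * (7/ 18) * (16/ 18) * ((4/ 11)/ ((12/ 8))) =-57568/ 2673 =-21.54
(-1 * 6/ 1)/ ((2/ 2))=-6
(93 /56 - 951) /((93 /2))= -17721 /868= -20.42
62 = 62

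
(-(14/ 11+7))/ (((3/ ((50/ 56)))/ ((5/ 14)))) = -1625/ 1848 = -0.88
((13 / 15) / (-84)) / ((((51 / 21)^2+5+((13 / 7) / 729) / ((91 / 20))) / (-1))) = 7371 / 7786120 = 0.00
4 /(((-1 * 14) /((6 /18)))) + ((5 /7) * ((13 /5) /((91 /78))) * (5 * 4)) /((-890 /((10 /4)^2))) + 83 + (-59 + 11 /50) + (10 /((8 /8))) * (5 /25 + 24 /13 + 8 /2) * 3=1745740219 /8503950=205.29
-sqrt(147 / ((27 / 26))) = -7 * sqrt(26) / 3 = -11.90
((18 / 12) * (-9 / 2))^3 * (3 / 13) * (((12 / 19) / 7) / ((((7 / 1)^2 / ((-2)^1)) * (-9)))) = -19683 / 677768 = -0.03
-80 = -80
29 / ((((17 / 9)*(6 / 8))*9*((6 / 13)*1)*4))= 1.23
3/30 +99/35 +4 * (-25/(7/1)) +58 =653/14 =46.64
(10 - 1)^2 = 81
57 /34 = 1.68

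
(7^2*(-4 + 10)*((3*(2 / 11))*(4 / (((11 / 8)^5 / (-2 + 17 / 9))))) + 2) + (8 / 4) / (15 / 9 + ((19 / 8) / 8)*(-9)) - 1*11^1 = -25.49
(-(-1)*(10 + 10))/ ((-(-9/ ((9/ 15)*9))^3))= 108/ 25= 4.32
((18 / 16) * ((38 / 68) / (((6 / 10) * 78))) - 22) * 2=-155489 / 3536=-43.97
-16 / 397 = -0.04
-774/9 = -86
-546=-546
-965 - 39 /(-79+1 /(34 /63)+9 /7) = -17413793 /18055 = -964.49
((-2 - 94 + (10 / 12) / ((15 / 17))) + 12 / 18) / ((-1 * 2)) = 1699 / 36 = 47.19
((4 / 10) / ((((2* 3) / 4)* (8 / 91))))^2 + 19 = 25381 / 900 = 28.20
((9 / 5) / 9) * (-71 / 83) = -71 / 415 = -0.17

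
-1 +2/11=-9/11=-0.82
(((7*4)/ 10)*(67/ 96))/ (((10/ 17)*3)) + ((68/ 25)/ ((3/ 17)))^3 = 49448690687/ 13500000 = 3662.87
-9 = -9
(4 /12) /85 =1 /255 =0.00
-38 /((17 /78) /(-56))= 9763.76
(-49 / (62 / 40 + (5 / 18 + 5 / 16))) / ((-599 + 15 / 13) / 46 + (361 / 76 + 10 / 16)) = 1223040 / 407159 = 3.00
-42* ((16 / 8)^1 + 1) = -126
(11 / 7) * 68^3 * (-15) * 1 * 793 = -41141855040 / 7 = -5877407862.86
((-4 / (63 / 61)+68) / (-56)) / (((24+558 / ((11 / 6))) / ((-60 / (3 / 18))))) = 55550 / 44247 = 1.26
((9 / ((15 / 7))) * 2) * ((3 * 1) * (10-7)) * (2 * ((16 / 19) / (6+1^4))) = 1728 / 95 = 18.19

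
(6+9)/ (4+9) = 15/ 13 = 1.15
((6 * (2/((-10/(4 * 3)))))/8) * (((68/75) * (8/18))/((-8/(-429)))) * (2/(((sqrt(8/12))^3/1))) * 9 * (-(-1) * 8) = -525096 * sqrt(6)/125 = -10289.74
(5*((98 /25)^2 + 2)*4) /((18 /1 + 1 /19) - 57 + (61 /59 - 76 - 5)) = -8111556 /2777125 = -2.92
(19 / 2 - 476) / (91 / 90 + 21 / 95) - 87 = -981024 / 2107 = -465.60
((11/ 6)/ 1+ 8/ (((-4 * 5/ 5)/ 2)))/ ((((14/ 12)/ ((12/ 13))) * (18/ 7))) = -2/ 3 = -0.67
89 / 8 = 11.12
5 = 5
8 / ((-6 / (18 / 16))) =-3 / 2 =-1.50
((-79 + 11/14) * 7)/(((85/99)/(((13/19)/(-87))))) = 93951/18734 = 5.01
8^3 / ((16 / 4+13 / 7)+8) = 3584 / 97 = 36.95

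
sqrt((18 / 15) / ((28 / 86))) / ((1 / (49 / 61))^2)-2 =-2 + 343*sqrt(4515) / 18605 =-0.76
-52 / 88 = -13 / 22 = -0.59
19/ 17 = 1.12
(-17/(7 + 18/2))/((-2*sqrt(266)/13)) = 221*sqrt(266)/8512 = 0.42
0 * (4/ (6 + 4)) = 0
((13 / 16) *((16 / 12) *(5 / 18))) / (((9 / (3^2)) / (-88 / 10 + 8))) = -13 / 54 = -0.24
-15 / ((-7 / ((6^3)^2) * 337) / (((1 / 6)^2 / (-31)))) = -19440 / 73129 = -0.27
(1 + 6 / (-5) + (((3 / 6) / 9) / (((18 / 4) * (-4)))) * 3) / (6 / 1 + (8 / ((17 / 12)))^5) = -160443841 / 4407612903720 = -0.00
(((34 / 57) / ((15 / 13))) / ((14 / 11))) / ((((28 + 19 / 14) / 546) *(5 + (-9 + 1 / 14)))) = -1126216 / 585675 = -1.92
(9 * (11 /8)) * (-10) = -495 /4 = -123.75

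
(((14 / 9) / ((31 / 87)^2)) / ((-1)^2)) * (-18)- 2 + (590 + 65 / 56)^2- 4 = 1052516624097 / 3013696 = 349244.46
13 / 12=1.08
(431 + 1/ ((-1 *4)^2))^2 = 47568609/ 256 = 185814.88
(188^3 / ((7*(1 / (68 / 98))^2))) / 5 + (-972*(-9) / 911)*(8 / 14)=6998030476912 / 76555885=91410.74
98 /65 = 1.51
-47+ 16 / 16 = -46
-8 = -8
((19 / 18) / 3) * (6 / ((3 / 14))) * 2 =532 / 27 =19.70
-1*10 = -10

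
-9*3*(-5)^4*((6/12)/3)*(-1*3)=16875/2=8437.50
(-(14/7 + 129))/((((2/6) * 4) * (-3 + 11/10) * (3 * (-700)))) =-131/5320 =-0.02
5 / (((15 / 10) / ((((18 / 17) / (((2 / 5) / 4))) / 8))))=75 / 17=4.41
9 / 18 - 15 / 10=-1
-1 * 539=-539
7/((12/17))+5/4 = 67/6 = 11.17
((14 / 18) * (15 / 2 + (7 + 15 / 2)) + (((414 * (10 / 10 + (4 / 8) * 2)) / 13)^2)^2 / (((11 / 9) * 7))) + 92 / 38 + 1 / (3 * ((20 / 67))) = 14467537765196623 / 7521253740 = 1923554.01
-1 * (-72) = 72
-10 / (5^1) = -2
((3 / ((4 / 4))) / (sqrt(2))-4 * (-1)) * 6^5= 11664 * sqrt(2)+ 31104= 47599.39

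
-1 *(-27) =27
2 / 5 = 0.40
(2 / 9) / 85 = 2 / 765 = 0.00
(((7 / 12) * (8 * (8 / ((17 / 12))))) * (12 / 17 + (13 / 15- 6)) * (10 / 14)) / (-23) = 72256 / 19941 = 3.62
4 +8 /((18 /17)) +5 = 149 /9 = 16.56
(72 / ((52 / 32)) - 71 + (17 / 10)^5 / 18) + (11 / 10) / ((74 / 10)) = -22298548783 / 865800000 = -25.75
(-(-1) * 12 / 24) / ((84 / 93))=31 / 56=0.55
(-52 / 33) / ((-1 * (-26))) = -2 / 33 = -0.06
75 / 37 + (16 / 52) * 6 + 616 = 298159 / 481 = 619.87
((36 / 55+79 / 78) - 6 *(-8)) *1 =213073 / 4290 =49.67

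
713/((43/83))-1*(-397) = 76250/43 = 1773.26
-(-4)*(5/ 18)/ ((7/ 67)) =670/ 63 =10.63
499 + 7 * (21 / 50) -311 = 9547 / 50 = 190.94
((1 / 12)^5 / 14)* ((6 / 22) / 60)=1 / 766402560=0.00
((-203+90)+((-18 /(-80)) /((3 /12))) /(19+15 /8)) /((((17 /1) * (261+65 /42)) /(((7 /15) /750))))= -4621631 /293490496875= -0.00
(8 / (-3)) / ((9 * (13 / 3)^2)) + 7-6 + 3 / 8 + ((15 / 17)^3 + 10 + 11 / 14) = 12.83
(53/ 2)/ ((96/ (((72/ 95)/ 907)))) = 159/ 689320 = 0.00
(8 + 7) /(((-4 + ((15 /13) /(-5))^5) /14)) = -52.49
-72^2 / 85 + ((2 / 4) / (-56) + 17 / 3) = -55.33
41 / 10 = 4.10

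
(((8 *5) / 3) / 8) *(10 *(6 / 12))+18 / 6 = 34 / 3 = 11.33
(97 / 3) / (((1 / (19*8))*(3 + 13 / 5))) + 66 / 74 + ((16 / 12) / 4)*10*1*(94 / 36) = 6204292 / 6993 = 887.21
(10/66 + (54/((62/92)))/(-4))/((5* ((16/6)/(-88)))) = 20338/155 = 131.21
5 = 5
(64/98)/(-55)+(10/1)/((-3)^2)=26662/24255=1.10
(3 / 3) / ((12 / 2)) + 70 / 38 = 229 / 114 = 2.01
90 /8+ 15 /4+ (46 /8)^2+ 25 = 1169 /16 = 73.06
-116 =-116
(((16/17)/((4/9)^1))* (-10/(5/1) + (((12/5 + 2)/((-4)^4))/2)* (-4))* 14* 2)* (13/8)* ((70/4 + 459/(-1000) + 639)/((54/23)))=-297961357421/5440000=-54772.31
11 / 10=1.10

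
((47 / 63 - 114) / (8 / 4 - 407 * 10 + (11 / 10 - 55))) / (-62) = -35675 / 80500707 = -0.00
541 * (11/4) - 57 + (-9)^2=6047/4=1511.75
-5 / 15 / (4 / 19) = -19 / 12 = -1.58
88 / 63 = 1.40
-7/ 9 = -0.78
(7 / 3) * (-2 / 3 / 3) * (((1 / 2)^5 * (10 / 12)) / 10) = -7 / 5184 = -0.00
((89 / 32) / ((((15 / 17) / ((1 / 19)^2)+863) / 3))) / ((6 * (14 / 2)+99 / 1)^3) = 0.00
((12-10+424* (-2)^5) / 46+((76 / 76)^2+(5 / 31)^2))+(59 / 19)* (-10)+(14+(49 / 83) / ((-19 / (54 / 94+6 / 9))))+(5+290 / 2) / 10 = -1454660983421 / 4914756771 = -295.98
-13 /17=-0.76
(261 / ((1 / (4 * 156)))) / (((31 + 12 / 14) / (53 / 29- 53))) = -58339008 / 223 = -261609.90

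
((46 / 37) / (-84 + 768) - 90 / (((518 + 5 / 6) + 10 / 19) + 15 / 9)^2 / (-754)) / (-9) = -3399857733991 / 16830545840943822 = -0.00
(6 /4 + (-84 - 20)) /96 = -1.07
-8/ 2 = -4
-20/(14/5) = -50/7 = -7.14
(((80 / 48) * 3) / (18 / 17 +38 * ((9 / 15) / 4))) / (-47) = -850 / 54003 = -0.02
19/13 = 1.46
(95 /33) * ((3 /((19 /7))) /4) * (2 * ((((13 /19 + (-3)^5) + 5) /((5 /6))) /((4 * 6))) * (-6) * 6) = 284067 /418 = 679.59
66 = 66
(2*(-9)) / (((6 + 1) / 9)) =-23.14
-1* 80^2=-6400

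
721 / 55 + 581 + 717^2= 28307571 / 55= 514683.11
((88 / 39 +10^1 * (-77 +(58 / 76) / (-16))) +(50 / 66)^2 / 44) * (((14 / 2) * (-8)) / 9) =254574028373 / 53258634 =4779.96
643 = 643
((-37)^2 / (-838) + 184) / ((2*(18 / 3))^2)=50941 / 40224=1.27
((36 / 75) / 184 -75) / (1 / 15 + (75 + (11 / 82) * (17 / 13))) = -137908953 / 138358915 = -1.00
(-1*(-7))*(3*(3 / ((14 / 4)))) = 18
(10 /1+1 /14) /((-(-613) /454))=32007 /4291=7.46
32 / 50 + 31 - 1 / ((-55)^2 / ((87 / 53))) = 5072596 / 160325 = 31.64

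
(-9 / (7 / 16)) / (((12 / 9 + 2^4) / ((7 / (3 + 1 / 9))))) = -243 / 91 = -2.67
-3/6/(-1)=1/2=0.50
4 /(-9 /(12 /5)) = -16 /15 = -1.07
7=7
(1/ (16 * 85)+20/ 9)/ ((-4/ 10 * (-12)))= 27209/ 58752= 0.46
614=614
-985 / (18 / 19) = -18715 / 18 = -1039.72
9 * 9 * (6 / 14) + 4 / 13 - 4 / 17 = 53815 / 1547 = 34.79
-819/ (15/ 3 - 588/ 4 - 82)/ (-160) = -117/ 5120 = -0.02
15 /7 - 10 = -55 /7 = -7.86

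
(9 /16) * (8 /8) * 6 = 27 /8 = 3.38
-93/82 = -1.13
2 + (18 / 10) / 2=2.90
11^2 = 121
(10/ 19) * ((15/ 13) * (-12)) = -1800/ 247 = -7.29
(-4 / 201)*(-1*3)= 4 / 67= 0.06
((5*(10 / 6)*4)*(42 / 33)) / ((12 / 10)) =35.35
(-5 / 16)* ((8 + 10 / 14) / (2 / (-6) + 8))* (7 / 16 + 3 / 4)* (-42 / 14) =1.27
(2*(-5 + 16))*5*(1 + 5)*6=3960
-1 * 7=-7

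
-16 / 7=-2.29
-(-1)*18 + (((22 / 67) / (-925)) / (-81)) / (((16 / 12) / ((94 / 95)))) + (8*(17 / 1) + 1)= 24639711142 / 158965875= 155.00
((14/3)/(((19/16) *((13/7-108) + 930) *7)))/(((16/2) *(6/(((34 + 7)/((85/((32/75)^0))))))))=574/83823345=0.00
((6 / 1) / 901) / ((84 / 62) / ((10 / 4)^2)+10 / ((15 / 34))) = 0.00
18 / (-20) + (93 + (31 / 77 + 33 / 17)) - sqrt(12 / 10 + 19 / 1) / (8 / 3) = 1236269 / 13090 - 3 * sqrt(505) / 40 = 92.76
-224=-224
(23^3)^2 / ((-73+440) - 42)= 148035889 / 325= 455495.04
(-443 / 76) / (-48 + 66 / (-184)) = 10189 / 84531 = 0.12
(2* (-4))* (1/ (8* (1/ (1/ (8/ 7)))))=-7/ 8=-0.88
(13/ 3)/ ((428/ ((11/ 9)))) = 143/ 11556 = 0.01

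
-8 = -8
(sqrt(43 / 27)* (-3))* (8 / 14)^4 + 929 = 929 - 256* sqrt(129) / 7203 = 928.60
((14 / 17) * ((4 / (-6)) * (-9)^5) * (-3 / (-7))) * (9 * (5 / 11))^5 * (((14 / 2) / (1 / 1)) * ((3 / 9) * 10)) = 1016978783625000 / 2737867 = 371449301.09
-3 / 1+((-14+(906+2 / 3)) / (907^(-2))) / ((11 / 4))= 8812215989 / 33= 267036848.15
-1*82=-82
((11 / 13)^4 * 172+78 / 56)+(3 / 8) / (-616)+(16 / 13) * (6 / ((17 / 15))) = 229890963949 / 2392726336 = 96.08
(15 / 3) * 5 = 25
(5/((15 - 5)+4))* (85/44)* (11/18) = 425/1008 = 0.42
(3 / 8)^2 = 9 / 64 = 0.14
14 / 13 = 1.08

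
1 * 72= 72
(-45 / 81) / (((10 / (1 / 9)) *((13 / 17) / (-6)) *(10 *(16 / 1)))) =17 / 56160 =0.00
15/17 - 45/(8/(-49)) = 276.51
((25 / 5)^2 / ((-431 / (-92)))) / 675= 92 / 11637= 0.01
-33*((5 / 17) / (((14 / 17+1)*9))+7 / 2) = -21593 / 186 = -116.09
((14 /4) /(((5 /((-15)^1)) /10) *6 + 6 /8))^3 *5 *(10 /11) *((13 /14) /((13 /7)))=585.68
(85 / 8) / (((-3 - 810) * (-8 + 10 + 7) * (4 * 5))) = -17 / 234144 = -0.00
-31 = -31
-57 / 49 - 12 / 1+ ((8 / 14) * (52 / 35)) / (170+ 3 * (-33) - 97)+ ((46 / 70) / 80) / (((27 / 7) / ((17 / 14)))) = -13963823 / 1058400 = -13.19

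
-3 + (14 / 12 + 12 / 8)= -1 / 3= -0.33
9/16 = 0.56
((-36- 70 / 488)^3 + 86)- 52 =-685401706603 / 14526784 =-47181.93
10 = 10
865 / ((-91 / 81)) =-70065 / 91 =-769.95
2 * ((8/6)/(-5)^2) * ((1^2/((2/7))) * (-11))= -308/75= -4.11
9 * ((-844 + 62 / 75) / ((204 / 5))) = -31619 / 170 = -185.99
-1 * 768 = -768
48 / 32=3 / 2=1.50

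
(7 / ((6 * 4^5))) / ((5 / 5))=7 / 6144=0.00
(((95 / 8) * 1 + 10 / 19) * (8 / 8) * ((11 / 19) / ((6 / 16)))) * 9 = 62205 / 361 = 172.31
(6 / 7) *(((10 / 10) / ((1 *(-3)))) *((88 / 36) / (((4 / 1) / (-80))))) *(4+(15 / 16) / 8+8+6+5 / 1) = 162745 / 504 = 322.91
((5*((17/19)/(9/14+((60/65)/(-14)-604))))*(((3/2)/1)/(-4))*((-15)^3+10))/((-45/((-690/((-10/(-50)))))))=-427607375/596182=-717.24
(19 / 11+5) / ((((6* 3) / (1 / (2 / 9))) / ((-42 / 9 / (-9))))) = 259 / 297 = 0.87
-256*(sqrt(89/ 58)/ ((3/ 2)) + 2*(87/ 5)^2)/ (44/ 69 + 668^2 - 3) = -267397632/ 769732325 - 5888*sqrt(5162)/ 892889497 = -0.35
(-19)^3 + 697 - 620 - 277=-7059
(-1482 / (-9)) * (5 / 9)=2470 / 27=91.48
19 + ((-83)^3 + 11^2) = -571647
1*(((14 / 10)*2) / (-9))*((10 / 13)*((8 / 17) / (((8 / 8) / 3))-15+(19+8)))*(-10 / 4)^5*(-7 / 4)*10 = -14546875 / 2652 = -5485.25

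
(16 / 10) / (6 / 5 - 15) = -8 / 69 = -0.12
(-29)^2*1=841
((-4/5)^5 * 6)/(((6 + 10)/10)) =-768/625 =-1.23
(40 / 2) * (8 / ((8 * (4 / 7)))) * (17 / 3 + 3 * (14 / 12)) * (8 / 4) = 1925 / 3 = 641.67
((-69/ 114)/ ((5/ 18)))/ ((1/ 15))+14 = -355/ 19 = -18.68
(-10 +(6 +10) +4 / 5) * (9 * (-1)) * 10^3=-61200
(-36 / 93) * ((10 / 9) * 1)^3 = -4000 / 7533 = -0.53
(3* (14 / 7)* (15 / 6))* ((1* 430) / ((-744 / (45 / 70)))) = -9675 / 1736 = -5.57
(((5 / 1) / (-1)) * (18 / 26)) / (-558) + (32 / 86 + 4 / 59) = 912181 / 2044822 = 0.45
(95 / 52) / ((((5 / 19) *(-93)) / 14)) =-2527 / 2418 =-1.05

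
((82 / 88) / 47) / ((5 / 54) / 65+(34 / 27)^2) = 388557 / 31105822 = 0.01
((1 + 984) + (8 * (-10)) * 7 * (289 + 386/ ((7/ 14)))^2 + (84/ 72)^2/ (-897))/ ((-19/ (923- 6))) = 18667338198290033/ 613548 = 30425228667.18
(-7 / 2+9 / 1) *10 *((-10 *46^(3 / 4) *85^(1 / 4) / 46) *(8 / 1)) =-2200 *46^(3 / 4) *85^(1 / 4) / 23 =-5130.01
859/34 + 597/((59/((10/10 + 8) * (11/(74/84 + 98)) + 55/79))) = 27931672553/658142522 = 42.44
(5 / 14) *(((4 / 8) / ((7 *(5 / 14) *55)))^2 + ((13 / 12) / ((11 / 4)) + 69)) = 15743753 / 635250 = 24.78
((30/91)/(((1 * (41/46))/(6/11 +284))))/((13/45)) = 194373000/533533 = 364.31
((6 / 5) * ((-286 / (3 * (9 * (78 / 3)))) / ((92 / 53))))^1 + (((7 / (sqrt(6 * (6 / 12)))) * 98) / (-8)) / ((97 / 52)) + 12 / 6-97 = -197233 / 2070-4459 * sqrt(3) / 291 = -121.82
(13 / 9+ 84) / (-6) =-769 / 54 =-14.24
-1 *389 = -389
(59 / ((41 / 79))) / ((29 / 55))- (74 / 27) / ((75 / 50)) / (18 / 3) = 215.30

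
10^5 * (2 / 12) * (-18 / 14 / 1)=-150000 / 7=-21428.57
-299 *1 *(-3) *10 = 8970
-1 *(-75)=75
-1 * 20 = -20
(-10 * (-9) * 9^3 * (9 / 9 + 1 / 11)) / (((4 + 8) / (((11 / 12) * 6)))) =32805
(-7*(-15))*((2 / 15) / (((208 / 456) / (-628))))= -250572 / 13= -19274.77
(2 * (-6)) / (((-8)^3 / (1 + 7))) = 3 / 16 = 0.19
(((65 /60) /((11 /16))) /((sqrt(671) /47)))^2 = 5973136 /730719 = 8.17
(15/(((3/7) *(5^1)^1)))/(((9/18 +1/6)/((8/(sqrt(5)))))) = 84 *sqrt(5)/5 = 37.57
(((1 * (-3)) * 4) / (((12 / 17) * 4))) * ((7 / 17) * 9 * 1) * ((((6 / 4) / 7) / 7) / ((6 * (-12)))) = 3 / 448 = 0.01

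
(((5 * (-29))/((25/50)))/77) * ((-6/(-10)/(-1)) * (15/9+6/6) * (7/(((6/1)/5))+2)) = 10904/231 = 47.20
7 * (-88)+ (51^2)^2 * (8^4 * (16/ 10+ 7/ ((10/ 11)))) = 1288527240184/ 5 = 257705448036.80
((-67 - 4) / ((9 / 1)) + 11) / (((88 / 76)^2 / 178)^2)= 7225908487 / 131769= 54837.70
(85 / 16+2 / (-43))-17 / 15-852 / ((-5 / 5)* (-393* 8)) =5220659 / 1351920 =3.86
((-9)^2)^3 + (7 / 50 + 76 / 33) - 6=531437.44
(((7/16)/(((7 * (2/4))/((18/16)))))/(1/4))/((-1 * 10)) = -9/160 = -0.06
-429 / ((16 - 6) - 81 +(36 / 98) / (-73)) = 1534533 / 253985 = 6.04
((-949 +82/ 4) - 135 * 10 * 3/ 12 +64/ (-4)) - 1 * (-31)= -1251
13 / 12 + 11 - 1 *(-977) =11869 / 12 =989.08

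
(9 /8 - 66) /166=-519 /1328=-0.39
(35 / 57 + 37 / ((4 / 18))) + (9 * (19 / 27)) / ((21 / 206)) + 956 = 2837467 / 2394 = 1185.24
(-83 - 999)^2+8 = 1170732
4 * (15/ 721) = 60/ 721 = 0.08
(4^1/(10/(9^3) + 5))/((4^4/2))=729/116960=0.01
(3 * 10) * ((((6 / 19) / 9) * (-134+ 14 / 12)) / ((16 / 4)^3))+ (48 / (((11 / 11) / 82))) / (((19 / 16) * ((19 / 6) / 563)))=20422285373 / 34656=589285.70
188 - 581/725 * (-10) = 28422/145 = 196.01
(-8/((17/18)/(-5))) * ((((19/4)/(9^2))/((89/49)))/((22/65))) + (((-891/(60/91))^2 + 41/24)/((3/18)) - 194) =10956701.23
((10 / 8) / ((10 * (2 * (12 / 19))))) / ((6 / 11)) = 209 / 1152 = 0.18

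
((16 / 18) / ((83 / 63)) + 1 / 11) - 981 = -894954 / 913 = -980.23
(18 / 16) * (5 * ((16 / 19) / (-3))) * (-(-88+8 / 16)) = -2625 / 19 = -138.16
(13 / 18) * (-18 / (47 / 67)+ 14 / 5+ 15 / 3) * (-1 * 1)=18187 / 1410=12.90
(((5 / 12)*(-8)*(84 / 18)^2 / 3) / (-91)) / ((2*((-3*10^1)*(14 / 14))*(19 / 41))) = -574 / 60021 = -0.01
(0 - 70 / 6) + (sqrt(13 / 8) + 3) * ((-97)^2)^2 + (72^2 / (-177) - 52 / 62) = 88529281 * sqrt(26) / 4 + 1457280265220 / 5487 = 378440934.04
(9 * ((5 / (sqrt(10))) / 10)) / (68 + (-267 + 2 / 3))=-27 * sqrt(10) / 11900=-0.01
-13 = -13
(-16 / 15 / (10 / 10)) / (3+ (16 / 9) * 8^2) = -48 / 5255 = -0.01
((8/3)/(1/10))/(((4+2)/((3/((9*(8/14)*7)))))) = 0.37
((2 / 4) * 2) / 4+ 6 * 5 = 121 / 4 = 30.25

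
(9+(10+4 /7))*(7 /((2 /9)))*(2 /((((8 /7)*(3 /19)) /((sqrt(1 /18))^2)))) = 18221 /48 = 379.60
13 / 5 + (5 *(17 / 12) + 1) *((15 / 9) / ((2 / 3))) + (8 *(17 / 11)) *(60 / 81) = 379763 / 11880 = 31.97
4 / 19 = 0.21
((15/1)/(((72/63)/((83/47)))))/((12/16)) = 30.90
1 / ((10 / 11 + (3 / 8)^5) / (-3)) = -1081344 / 330353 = -3.27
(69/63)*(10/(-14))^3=-2875/7203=-0.40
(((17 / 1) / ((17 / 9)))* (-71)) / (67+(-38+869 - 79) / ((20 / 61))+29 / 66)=-210870 / 779143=-0.27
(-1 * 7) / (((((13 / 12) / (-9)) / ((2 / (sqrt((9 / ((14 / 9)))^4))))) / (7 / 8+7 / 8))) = 19208 / 3159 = 6.08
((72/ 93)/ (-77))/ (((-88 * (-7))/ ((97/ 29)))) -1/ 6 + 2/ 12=-291/ 5330171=-0.00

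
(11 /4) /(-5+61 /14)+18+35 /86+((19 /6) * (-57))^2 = 50456099 /1548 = 32594.38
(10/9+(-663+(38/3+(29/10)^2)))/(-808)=576731/727200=0.79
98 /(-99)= -98 /99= -0.99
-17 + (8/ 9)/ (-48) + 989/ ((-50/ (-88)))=2326889/ 1350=1723.62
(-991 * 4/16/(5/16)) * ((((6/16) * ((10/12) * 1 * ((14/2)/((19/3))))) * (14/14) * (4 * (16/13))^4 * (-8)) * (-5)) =-3491506421760/542659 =-6434070.79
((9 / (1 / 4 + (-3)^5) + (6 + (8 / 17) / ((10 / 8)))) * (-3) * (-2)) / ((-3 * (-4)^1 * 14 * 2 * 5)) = 37373 / 1650700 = 0.02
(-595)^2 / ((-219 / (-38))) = 13452950 / 219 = 61429.00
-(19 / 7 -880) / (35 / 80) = 98256 / 49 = 2005.22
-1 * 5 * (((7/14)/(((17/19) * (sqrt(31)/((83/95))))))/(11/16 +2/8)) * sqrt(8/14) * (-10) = 2656 * sqrt(217)/11067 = 3.54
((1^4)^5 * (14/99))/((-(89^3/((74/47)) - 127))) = -0.00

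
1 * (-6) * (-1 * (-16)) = -96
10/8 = 5/4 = 1.25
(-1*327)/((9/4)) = -436/3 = -145.33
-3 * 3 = -9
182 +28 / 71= 12950 / 71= 182.39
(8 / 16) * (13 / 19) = 13 / 38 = 0.34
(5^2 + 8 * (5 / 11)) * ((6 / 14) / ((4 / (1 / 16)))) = 135 / 704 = 0.19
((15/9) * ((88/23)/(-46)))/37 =-220/58719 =-0.00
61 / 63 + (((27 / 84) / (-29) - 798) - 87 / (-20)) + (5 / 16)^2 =-1853531369 / 2338560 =-792.60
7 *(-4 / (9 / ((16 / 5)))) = -448 / 45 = -9.96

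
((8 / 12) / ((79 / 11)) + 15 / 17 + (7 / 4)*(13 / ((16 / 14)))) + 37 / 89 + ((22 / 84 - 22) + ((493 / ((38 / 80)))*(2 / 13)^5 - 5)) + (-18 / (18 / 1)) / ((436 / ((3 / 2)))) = -330739045164586511 / 61763536161049632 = -5.35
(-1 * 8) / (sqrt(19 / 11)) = -8 * sqrt(209) / 19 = -6.09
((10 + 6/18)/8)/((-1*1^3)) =-31/24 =-1.29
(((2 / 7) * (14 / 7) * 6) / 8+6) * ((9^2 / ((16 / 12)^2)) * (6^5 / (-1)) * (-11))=175375530 / 7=25053647.14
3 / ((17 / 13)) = 39 / 17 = 2.29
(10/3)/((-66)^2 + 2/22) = 110/143751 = 0.00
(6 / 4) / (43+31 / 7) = 21 / 664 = 0.03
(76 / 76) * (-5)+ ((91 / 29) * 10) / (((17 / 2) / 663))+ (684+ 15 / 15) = 90700 / 29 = 3127.59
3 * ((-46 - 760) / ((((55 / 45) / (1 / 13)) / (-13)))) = 21762 / 11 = 1978.36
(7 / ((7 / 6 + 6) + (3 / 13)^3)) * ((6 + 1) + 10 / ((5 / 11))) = 382278 / 13519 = 28.28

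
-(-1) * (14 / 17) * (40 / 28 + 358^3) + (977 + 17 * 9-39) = 37786855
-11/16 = -0.69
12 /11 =1.09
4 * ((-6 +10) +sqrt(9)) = 28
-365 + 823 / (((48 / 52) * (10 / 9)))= 437.42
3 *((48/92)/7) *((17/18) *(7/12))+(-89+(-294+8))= -51733/138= -374.88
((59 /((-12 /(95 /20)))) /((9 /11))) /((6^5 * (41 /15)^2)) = -308275 /627429888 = -0.00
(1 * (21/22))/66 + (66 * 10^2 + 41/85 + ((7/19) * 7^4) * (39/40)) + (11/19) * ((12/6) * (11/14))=81678932381/10943240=7463.87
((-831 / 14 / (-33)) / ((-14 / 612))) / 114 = -0.69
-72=-72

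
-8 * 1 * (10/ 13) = -80/ 13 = -6.15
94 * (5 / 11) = 470 / 11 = 42.73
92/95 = 0.97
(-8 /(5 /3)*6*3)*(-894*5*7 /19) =2703456 /19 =142287.16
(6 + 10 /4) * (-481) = -8177 /2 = -4088.50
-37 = -37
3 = 3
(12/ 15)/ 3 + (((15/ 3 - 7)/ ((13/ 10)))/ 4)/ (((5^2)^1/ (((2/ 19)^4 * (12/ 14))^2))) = 8654823720164/ 32455588971351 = 0.27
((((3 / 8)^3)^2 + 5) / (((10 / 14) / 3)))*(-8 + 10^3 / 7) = 232126473 / 81920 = 2833.58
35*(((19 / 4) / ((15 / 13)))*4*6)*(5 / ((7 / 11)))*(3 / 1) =81510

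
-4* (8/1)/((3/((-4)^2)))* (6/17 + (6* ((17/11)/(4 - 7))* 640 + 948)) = 98599936/561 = 175757.46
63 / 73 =0.86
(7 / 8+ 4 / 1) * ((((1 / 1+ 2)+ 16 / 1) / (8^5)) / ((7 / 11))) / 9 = 2717 / 5505024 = 0.00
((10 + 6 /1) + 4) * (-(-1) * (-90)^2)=162000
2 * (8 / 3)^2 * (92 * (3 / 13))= 11776 / 39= 301.95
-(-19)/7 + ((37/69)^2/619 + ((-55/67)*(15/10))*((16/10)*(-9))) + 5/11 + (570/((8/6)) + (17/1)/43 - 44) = 529284296430397/1307533454766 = 404.80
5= 5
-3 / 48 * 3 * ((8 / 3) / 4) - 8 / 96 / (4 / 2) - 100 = -601 / 6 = -100.17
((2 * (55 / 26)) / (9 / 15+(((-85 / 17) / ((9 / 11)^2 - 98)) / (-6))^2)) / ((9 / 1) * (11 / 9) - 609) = -686553758550 / 58231865539159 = -0.01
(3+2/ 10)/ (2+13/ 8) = 0.88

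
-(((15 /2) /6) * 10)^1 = -25 /2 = -12.50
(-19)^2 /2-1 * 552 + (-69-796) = -2473 /2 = -1236.50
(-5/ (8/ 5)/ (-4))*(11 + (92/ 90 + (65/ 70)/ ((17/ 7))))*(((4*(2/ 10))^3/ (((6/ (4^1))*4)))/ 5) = 18979/ 114750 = 0.17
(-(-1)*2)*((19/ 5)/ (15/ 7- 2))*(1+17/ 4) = 2793/ 10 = 279.30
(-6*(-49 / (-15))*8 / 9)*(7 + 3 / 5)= -29792 / 225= -132.41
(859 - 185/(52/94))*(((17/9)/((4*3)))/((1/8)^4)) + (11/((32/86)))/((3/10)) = 949987553/2808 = 338314.66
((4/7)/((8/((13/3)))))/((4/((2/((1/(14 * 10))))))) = 65/3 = 21.67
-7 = -7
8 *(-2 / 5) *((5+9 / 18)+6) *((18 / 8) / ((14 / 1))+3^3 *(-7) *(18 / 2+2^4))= 6085593 / 35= 173874.09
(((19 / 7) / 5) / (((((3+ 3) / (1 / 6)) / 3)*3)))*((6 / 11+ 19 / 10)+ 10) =26011 / 138600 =0.19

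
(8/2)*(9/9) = 4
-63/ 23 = -2.74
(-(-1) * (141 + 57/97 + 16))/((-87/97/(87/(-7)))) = 15286/7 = 2183.71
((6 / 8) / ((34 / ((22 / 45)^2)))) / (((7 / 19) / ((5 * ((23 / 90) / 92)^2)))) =2299 / 4164048000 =0.00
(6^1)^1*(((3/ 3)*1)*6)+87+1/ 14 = 1723/ 14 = 123.07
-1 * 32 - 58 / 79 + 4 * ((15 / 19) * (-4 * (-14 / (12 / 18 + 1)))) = 110130 / 1501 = 73.37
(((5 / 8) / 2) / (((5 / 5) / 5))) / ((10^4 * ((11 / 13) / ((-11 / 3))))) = -13 / 19200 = -0.00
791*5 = 3955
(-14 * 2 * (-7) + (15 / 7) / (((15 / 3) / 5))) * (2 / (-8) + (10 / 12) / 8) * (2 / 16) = -1387 / 384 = -3.61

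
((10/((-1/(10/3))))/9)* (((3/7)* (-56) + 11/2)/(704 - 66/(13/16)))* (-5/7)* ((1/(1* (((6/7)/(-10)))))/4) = 300625/1311552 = 0.23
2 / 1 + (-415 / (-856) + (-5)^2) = 23527 / 856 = 27.48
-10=-10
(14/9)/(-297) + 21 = 56119/2673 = 20.99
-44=-44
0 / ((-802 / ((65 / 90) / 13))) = 0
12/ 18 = 2/ 3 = 0.67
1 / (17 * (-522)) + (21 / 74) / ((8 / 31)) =2888191 / 2626704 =1.10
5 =5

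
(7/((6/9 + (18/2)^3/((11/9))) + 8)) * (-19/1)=-231/1051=-0.22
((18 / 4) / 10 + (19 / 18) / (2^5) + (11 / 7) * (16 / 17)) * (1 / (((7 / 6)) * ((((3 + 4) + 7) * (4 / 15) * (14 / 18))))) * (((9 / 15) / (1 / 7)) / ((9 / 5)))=2017227 / 1492736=1.35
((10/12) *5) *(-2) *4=-100/3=-33.33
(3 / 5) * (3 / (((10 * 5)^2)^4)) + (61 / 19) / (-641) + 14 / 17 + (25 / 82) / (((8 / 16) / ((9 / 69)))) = 34245603906251757173941 / 38133115039062500000000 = 0.90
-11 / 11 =-1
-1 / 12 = -0.08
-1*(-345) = 345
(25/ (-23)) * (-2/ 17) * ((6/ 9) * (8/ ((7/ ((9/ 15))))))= 160/ 2737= 0.06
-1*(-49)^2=-2401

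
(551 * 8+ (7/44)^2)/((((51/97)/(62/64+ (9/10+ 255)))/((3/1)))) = 34021418846011/5265920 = 6460679.02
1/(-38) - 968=-36785/38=-968.03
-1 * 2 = -2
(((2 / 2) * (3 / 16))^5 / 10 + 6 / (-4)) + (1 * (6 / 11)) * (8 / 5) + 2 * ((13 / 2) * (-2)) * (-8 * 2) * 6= 287824677489 / 115343360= 2495.37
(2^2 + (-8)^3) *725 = -368300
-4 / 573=-0.01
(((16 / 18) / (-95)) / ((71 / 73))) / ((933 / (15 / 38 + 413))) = -4587028 / 1076117535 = -0.00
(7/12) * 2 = 7/6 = 1.17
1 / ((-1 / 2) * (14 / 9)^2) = -81 / 98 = -0.83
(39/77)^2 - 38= -223781/5929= -37.74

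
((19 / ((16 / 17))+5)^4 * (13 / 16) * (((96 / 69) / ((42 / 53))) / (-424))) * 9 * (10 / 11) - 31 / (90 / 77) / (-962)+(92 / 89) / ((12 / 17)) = -9907039682127139007 / 894347052318720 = -11077.40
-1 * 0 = 0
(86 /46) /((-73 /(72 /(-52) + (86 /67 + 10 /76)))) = -43473 /55571542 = -0.00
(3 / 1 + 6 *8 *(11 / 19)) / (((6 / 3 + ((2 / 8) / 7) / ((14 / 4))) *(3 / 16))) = 81.69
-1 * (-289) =289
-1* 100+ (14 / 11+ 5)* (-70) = -5930 / 11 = -539.09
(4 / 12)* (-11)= -11 / 3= -3.67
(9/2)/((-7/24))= -108/7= -15.43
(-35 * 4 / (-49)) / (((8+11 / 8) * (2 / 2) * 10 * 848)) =1 / 27825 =0.00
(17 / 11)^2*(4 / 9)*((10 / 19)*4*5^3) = 5780000 / 20691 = 279.35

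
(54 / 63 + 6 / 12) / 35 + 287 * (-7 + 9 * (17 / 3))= 6187739 / 490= 12628.04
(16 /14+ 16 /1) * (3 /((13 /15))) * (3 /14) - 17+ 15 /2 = 4097 /1274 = 3.22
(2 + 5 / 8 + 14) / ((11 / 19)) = 2527 / 88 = 28.72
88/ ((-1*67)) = -88/ 67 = -1.31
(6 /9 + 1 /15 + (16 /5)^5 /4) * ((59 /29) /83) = 46805113 /22565625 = 2.07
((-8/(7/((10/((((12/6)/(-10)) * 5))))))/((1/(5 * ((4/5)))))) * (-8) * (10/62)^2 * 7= -64000/961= -66.60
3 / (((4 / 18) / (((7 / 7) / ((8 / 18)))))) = 243 / 8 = 30.38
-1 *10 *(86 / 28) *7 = -215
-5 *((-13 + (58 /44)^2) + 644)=-1531225 /484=-3163.69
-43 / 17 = -2.53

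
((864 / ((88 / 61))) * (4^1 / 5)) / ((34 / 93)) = 1225368 / 935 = 1310.55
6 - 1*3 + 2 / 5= 17 / 5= 3.40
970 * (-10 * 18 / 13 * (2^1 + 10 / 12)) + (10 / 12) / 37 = -109823335 / 2886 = -38053.82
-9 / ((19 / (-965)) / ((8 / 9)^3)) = 494080 / 1539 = 321.04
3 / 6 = 1 / 2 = 0.50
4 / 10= 2 / 5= 0.40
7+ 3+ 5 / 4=45 / 4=11.25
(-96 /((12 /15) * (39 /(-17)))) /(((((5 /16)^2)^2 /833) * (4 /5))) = 1856110592 /325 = 5711109.51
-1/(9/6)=-2/3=-0.67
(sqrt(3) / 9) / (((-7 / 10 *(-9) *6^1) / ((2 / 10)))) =sqrt(3) / 1701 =0.00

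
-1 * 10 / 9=-10 / 9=-1.11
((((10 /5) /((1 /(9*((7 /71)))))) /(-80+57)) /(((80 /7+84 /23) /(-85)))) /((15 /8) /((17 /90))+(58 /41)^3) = 87839125290 /2576739074227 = 0.03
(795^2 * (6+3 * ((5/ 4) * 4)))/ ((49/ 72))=136517400/ 7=19502485.71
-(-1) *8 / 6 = 1.33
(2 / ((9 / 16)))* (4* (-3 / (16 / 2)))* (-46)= 736 / 3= 245.33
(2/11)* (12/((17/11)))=24/17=1.41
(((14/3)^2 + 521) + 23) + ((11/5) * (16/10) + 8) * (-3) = 119524/225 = 531.22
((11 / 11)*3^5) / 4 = 243 / 4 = 60.75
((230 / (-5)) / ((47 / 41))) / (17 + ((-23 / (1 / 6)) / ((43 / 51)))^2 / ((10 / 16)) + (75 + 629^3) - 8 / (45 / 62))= -156924630 / 973361481789043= -0.00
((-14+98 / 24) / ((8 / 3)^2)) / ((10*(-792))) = 119 / 675840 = 0.00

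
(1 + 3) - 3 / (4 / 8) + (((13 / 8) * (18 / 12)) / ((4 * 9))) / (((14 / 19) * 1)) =-5129 / 2688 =-1.91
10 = 10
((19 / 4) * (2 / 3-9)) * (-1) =475 / 12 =39.58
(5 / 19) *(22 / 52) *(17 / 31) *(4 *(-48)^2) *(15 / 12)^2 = 6732000 / 7657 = 879.20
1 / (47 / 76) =1.62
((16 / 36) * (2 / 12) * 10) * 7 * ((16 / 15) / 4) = 112 / 81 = 1.38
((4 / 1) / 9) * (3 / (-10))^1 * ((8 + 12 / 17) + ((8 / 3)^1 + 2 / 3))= -1228 / 765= -1.61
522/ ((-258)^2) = 29/ 3698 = 0.01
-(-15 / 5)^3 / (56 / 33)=891 / 56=15.91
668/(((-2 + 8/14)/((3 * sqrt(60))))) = -14028 * sqrt(15)/5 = -10866.04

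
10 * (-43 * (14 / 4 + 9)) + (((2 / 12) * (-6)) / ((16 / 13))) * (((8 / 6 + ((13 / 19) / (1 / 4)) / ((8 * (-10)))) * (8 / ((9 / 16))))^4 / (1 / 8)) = -33022065919093357199 / 43286201600625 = -762877.42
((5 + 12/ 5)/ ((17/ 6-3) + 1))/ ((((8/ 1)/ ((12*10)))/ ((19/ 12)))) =2109/ 10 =210.90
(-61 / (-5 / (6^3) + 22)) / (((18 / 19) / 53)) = -737124 / 4747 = -155.28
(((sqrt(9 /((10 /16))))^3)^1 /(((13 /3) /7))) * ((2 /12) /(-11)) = -1512 * sqrt(10) /3575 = -1.34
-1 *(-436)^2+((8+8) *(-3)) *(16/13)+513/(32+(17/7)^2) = -1530068977/8047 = -190141.54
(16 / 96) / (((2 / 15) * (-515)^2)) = 0.00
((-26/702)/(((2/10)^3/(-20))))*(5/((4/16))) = 50000/27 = 1851.85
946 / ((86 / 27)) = 297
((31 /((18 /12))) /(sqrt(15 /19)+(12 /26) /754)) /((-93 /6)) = -1.50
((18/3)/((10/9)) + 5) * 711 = 7394.40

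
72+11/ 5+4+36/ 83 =32633/ 415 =78.63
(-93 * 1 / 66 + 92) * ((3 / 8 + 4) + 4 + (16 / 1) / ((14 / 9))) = 189335 / 112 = 1690.49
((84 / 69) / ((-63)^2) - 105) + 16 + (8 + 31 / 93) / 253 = -12762370 / 143451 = -88.97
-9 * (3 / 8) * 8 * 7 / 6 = -63 / 2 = -31.50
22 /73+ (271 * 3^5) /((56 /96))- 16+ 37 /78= 4498996975 /39858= 112875.63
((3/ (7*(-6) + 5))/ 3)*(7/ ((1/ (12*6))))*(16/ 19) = -8064/ 703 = -11.47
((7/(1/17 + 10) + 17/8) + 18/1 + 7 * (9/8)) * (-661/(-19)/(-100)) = -3243527/324900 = -9.98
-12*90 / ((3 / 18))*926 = -6000480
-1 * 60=-60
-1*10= -10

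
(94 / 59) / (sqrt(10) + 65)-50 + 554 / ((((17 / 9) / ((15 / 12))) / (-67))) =-41622615587 / 1691058-94 * sqrt(10) / 248685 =-24613.36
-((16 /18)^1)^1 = -8 /9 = -0.89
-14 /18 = -7 /9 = -0.78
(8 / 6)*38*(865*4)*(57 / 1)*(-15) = -149887200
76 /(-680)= -19 /170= -0.11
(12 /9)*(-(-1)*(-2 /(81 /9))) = -8 /27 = -0.30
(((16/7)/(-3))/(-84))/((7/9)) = 4/343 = 0.01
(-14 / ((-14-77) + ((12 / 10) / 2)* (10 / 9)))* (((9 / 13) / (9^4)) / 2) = 0.00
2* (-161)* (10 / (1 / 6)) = -19320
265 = 265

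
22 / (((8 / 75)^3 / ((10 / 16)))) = 23203125 / 2048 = 11329.65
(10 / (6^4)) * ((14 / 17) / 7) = 0.00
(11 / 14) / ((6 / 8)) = 22 / 21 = 1.05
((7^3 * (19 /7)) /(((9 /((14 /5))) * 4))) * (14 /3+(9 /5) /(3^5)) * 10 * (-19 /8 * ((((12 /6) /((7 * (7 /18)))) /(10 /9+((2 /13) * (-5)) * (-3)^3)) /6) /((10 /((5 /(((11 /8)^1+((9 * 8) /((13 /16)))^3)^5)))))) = -8488251230056960273028936 /61577766162855102790403727308254645679931258208983975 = -0.00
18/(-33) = -6/11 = -0.55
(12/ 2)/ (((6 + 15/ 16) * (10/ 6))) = 96/ 185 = 0.52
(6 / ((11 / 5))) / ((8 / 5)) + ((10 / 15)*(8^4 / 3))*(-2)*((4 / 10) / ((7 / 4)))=-5743543 / 13860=-414.40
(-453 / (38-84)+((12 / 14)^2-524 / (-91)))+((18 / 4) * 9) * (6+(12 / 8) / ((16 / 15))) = 296577391 / 937664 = 316.29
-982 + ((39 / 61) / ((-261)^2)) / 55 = -74810709257 / 76181985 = -982.00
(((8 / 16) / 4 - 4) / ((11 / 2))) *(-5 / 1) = 155 / 44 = 3.52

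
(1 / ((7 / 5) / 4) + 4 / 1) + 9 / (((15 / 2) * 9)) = 734 / 105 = 6.99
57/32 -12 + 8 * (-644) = -165191/32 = -5162.22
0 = 0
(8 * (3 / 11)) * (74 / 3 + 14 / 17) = 55.61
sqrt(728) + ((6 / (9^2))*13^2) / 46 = 169 / 621 + 2*sqrt(182) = 27.25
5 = 5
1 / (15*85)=1 / 1275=0.00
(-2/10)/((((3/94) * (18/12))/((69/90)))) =-3.20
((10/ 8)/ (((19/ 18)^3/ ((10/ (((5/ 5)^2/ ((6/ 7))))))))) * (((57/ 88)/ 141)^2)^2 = 1038825/ 256053179723264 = 0.00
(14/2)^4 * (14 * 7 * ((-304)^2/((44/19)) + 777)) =9572842441.27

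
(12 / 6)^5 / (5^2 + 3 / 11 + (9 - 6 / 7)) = 0.96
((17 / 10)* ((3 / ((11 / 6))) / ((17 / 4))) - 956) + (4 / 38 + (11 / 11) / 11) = -998131 / 1045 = -955.15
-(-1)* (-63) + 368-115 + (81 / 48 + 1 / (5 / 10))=3099 / 16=193.69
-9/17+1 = 8/17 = 0.47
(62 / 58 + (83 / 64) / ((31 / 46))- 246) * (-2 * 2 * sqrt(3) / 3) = 561.20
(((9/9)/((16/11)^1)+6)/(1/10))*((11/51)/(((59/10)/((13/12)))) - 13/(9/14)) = -64980565/48144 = -1349.71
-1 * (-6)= 6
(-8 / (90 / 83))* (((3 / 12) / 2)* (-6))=83 / 15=5.53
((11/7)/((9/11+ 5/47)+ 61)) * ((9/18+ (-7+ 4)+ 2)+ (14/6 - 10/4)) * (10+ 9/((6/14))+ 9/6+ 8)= -0.69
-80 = -80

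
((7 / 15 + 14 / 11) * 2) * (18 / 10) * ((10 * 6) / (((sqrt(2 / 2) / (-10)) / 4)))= -15028.36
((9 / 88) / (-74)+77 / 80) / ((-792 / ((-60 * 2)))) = 15647 / 107448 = 0.15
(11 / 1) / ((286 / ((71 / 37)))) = 71 / 962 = 0.07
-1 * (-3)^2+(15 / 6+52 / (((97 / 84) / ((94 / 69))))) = 244725 / 4462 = 54.85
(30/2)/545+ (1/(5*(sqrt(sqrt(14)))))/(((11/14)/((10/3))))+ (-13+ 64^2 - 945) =2*14^(3/4)/33+ 342045/109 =3138.47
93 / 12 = 31 / 4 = 7.75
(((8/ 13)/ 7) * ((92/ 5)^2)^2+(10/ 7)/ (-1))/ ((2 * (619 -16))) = 40930937/ 4899375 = 8.35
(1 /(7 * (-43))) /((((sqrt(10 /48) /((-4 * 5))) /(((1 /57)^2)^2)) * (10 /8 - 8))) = -32 * sqrt(30) /85788620127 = -0.00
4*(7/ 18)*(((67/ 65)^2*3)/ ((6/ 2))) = 62846/ 38025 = 1.65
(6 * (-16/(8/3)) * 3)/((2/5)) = -270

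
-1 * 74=-74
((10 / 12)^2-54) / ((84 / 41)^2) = -3225839 / 254016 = -12.70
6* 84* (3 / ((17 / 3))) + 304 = 9704 / 17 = 570.82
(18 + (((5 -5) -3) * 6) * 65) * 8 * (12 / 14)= -7899.43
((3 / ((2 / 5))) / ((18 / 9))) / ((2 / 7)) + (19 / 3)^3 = 57707 / 216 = 267.16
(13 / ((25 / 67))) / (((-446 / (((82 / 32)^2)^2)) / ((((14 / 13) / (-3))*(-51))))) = -22529792453 / 365363200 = -61.66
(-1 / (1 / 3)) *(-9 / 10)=2.70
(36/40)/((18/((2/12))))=1/120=0.01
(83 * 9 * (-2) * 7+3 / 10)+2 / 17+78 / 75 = -8888061 / 850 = -10456.54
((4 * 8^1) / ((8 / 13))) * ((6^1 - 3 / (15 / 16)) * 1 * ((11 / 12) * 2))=4004 / 15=266.93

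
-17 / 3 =-5.67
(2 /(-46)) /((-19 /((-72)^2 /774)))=288 /18791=0.02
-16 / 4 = -4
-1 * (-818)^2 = -669124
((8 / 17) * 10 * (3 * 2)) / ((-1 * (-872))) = 60 / 1853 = 0.03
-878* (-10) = 8780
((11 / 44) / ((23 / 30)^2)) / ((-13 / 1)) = -225 / 6877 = -0.03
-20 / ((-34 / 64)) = 640 / 17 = 37.65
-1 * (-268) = 268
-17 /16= -1.06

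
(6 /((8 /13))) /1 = 39 /4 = 9.75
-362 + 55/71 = -25647/71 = -361.23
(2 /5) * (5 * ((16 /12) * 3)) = 8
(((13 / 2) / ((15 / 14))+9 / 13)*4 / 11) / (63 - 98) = -5272 / 75075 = -0.07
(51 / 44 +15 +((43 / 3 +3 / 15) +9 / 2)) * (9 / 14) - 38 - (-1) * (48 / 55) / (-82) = -1943063 / 126280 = -15.39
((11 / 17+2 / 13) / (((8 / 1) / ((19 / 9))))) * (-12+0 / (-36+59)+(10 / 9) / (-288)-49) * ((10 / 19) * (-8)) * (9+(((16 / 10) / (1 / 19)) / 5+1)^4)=255262889506763 / 1864687500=136893.12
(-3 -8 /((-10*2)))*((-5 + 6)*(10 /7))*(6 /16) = -39 /28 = -1.39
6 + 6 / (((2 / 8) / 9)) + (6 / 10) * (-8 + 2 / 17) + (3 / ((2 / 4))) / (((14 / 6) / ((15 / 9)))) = 221.56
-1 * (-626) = 626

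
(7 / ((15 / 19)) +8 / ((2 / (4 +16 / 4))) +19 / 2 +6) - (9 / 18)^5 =27041 / 480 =56.34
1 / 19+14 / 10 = 138 / 95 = 1.45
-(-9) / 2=9 / 2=4.50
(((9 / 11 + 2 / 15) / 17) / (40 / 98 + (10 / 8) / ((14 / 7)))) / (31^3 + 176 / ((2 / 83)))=61544 / 42140847375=0.00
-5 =-5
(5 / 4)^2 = 25 / 16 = 1.56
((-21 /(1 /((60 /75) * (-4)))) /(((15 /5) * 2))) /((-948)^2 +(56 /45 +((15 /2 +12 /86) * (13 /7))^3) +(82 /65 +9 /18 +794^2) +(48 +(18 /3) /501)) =238715068318272 /32653810249158757991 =0.00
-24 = -24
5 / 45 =0.11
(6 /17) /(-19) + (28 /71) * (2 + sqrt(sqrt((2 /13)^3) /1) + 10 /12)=28 * 13^(1 /4) * 2^(3 /4) /923 + 75596 /68799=1.20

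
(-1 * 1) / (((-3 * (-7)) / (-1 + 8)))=-1 / 3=-0.33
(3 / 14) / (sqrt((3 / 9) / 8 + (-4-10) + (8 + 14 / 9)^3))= 0.01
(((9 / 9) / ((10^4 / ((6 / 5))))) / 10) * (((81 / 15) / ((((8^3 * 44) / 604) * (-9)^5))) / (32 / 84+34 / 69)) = -24311 / 721923840000000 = -0.00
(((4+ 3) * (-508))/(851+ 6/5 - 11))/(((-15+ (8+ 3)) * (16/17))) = 75565/67296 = 1.12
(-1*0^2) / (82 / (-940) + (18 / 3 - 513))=0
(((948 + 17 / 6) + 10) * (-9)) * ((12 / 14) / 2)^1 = -3706.07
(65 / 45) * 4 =52 / 9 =5.78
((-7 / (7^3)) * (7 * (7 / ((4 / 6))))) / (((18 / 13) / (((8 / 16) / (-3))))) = 0.18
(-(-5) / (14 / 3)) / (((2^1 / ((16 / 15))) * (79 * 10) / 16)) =32 / 2765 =0.01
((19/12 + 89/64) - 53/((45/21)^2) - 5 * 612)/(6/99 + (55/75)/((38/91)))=-9235163047/5467680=-1689.05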